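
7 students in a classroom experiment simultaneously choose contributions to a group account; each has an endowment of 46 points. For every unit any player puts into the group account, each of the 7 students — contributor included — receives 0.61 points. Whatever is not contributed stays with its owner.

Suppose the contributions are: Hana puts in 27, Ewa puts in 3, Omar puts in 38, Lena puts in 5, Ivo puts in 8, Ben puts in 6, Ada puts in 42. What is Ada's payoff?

82.69 points

Total contributed: 27 + 3 + 38 + 5 + 8 + 6 + 42 = 129.
Each receives 0.61 × 129 = 78.69 from the group account.
Ada keeps 46 − 42 = 4, so Ada's payoff is 4 + 78.69 = 82.69.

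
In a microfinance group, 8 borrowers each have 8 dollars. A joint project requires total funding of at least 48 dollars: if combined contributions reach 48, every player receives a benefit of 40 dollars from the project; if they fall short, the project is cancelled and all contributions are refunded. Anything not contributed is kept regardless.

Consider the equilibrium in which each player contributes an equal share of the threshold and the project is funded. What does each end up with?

42 dollars

Equal share of the threshold: 48/8 = 6.
At this profile no one gains by cutting their contribution: any cut drops the total below 48, the project is cancelled, contributions are refunded, and the deviator ends with 8, which is less than 8 − 6 + 40 = 42. Contributing more than 6 just wastes the excess. So contributing exactly 6 is a best response.
Each player's payoff: 8 − 6 + 40 = 42.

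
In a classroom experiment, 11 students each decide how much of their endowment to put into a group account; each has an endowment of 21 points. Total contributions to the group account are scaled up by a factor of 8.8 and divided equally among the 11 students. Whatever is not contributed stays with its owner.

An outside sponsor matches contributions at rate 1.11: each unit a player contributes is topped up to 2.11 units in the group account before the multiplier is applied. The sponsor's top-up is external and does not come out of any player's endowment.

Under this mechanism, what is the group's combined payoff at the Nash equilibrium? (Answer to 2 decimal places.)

4289.21 points

Under the mechanism each unit contributed yields 8.8 × 2.11 / 11 = 1.6880 back to its contributor per unit of net cost, which exceeds 1, making full contribution the dominant choice for everyone.
So the Nash equilibrium is full contribution by all 11; the group earns 8.8 × 2.11 × 231 = 4289.21.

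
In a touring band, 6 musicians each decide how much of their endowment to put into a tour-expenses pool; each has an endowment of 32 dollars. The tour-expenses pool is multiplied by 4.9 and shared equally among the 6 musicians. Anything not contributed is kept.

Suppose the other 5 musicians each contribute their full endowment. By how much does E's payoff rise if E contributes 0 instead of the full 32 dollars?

5.87 dollars

Switching from a contribution of 32 to 0 lets E keep an extra 32 dollars, but lowers the tour-expenses pool by 32, which costs E their own share of that drop: 4.9/6 × 32 = 26.13.
Net gain = 32 − 26.13 = 5.87. The private return per contributed unit (0.8167) is below 1, so free-riding is indeed the best response regardless of what the others do.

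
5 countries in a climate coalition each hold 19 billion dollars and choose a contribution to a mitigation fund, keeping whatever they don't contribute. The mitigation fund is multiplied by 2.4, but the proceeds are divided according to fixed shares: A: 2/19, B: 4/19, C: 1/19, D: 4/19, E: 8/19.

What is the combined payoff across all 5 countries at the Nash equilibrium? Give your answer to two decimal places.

121.60 billion dollars

Each unit j contributes comes back to j as 2.4 × (j's share), so j prefers to contribute only if that share exceeds 1/2.4 = 0.4167; otherwise keeping the unit dominates.
E alone (share 8/19) is above the threshold, contributing 19; the remaining 4 contribute 0. Total contributed: 19.
The mitigation fund pays out 2.4 × 19 = 45.60 in total (split across the unequal shares, but the aggregate is all that matters for the group sum).
The 4 free-riders keep 19 each, adding 76. Group total = 76 + 45.60 = 121.60.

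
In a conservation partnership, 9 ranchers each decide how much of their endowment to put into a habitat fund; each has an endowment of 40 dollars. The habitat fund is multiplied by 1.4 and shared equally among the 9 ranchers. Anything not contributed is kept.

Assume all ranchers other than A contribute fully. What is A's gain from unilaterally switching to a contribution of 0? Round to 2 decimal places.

Switching from a contribution of 40 to 0 lets A keep an extra 40 dollars, but lowers the habitat fund by 40, which costs A their own share of that drop: 1.4/9 × 40 = 6.22.
Net gain = 40 − 6.22 = 33.78. The private return per contributed unit (0.1556) is below 1, so free-riding is indeed the best response regardless of what the others do.

33.78 dollars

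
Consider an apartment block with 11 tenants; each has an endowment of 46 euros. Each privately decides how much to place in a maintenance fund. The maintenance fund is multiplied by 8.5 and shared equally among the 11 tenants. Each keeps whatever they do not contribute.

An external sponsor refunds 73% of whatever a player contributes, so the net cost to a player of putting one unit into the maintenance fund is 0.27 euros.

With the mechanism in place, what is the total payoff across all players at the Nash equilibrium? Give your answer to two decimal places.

Under the mechanism each unit contributed yields (8.5/11) / 0.27 = 2.8620 back to its contributor per unit of net cost, which exceeds 1, making full contribution the dominant choice for everyone.
At the Nash equilibrium everyone contributes 46. Group total payoff = 11 × (46 × 0.73 + 8.5 × 46) = 4670.38.

4670.38 euros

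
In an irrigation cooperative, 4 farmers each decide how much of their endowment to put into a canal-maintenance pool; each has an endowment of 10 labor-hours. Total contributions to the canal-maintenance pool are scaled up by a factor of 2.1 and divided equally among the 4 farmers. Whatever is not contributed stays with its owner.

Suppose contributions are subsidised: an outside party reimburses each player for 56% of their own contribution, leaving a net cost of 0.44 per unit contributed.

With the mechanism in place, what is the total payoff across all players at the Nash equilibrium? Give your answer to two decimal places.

106.40 labor-hours

The effective private return per unit is now (2.1/4) / 0.44 = 1.1932 > 1, so every player's dominant strategy flips to full contribution.
So the Nash equilibrium is full contribution by all 4; the group earns 4 × (10 × 0.56 + 2.1 × 10) = 106.40.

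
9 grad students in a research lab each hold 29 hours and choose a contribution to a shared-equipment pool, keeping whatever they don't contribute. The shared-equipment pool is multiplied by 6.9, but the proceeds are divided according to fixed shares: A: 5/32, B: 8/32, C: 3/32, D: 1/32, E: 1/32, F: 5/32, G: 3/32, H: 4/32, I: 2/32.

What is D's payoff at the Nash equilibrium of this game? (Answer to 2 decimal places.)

Each unit j contributes comes back to j as 6.9 × (j's share), so j prefers to contribute only if that share exceeds 1/6.9 = 0.1449; otherwise keeping the unit dominates.
A, B and F clear that bar, contributing 29 each; the remaining 6 contribute 0. Total contributed: 87.
D keeps 29 and receives 6.9 × 87 × 1/32 = 18.76 from the shared-equipment pool, for a payoff of 47.76.

47.76 hours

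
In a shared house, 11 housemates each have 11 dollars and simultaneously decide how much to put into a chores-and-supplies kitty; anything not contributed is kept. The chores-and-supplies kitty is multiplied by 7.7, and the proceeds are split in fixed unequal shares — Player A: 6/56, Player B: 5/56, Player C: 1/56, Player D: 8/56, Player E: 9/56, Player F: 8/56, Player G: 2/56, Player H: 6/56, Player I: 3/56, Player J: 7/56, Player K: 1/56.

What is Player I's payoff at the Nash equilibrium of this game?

A player with share s gets back 7.7·s per unit contributed, so full contribution is dominant for anyone with s > 1/7.7 = 0.1299 and zero contribution is dominant for anyone below.
Player D, Player E and Player F are above the threshold, contributing 11 each; the remaining 8 contribute 0. Total contributed: 33.
Player I keeps 11 and receives 7.7 × 33 × 3/56 = 13.61 from the chores-and-supplies kitty, for a payoff of 24.61.

24.61 dollars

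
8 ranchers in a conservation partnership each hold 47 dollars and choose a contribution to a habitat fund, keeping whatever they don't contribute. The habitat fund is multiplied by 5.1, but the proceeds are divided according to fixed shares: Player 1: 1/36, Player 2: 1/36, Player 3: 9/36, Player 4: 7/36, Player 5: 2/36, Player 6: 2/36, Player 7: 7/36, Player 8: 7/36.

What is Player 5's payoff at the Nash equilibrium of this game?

Each unit j contributes comes back to j as 5.1 × (j's share), so j prefers to contribute only if that share exceeds 1/5.1 = 0.1961; otherwise keeping the unit dominates.
The only share above 0.1961 is Player 3's 9/36, contributing 47; the remaining 7 contribute 0. Total contributed: 47.
Player 5 keeps 47 and receives 5.1 × 47 × 2/36 = 13.32 from the habitat fund, for a payoff of 60.32.

60.32 dollars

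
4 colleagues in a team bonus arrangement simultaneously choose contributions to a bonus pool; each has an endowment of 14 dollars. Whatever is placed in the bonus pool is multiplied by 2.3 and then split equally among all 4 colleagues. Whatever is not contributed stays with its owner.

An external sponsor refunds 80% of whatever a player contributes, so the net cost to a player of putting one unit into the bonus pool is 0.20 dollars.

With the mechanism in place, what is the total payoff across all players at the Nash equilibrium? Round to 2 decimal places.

173.60 dollars

The effective private return per unit is now (2.3/4) / 0.20 = 2.8750 > 1, so every player's dominant strategy flips to full contribution.
So the Nash equilibrium is full contribution by all 4; the group earns 4 × (14 × 0.80 + 2.3 × 14) = 173.60.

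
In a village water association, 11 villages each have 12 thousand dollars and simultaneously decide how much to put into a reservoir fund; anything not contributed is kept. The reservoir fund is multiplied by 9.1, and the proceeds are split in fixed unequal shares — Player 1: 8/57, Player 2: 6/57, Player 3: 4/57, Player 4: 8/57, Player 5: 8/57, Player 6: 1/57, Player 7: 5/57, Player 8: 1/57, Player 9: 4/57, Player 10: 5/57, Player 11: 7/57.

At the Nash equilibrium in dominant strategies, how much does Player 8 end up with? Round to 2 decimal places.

For player j, contributing a unit is worthwhile iff 9.1 × (j's share) ≥ 1, i.e. iff j's share is at least 0.1099.
Player 1, Player 4, Player 5 and Player 11 clear that bar, contributing 12 each; the remaining 7 contribute 0. Total contributed: 48.
Player 8 keeps 12 and receives 9.1 × 48 × 1/57 = 7.66 from the reservoir fund, for a payoff of 19.66.

19.66 thousand dollars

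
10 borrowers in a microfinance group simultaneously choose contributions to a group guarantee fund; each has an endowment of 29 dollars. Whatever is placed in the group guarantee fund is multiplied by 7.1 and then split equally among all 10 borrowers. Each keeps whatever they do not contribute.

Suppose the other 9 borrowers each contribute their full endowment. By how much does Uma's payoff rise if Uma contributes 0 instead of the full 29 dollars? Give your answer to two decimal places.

Switching from a contribution of 29 to 0 lets Uma keep an extra 29 dollars, but lowers the group guarantee fund by 29, which costs Uma their own share of that drop: 7.1/10 × 29 = 20.59.
Net gain = 29 − 20.59 = 8.41. The private return per contributed unit (0.7100) is below 1, so free-riding is indeed the best response regardless of what the others do.

8.41 dollars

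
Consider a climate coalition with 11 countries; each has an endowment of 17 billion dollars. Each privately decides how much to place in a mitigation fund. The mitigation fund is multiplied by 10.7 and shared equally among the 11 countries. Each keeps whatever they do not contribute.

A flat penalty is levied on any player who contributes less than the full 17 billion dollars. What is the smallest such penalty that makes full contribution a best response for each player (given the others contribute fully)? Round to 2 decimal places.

0.46 billion dollars

Given the others contribute fully, the best deviation is to contribute 0 (any partial contribution still incurs the fine and gives up units whose private return 0.9727 is below 1).
Deviating from 17 to 0 saves 17 billion dollars but forfeits the deviator's share of the drop in the mitigation fund: 10.7/11 × 17 = 16.54.
So the deviation gain is 17 − 16.54 = 0.46, and the fine must be at least 0.46 billion dollars to wipe it out.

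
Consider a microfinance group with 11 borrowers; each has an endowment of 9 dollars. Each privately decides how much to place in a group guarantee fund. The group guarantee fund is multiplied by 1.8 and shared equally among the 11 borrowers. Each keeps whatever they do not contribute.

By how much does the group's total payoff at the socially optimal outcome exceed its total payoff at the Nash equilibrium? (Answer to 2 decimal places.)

79.20 dollars

Each contributed unit returns 1.8/11 = 0.1636 to its contributor — below 1 — so contributing 0 is dominant for every player. At the Nash equilibrium everyone keeps their 9, and the group total is 11 × 9 = 99.
Each contributed unit returns 1.800 to the group as a whole (0.1636 to each of 11 players), which exceeds 1, so the social optimum is full contribution: group total = 1.800 × 99 = 178.20.
Efficiency loss = 178.20 − 99 = 79.20.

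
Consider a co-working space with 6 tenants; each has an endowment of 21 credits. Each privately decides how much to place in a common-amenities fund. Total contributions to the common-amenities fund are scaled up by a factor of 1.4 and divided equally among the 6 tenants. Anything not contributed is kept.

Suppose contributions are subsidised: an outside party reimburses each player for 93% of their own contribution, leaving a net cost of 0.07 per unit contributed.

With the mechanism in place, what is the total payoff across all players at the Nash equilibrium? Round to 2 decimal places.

The effective private return per unit is now (1.4/6) / 0.07 = 3.3333 > 1, so every player's dominant strategy flips to full contribution.
So the Nash equilibrium is full contribution by all 6; the group earns 6 × (21 × 0.93 + 1.4 × 21) = 293.58.

293.58 credits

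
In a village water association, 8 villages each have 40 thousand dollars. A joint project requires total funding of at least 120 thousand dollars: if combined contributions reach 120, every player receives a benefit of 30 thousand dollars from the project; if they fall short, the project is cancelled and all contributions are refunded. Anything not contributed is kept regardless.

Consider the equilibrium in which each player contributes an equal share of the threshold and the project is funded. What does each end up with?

55 thousand dollars

Equal share of the threshold: 120/8 = 15.
At this profile no one gains by cutting their contribution: any cut drops the total below 120, the project is cancelled, contributions are refunded, and the deviator ends with 40, which is less than 40 − 15 + 30 = 55. Contributing more than 15 just wastes the excess. So contributing exactly 15 is a best response.
Each player's payoff: 40 − 15 + 30 = 55.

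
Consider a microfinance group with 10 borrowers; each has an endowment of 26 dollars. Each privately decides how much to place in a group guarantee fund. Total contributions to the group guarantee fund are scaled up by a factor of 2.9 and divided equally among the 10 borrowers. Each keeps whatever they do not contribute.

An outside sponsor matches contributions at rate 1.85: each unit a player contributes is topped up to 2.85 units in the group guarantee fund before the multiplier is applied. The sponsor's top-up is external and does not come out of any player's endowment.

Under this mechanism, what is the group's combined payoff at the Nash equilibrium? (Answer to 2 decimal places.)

Even with the mechanism, each unit contributed returns only 2.9 × 2.85 / 10 = 0.8265 per unit of net cost, so contributing nothing is still dominant.
Everyone keeps their endowment and the group total is 10 × 26 = 260.

260.00 dollars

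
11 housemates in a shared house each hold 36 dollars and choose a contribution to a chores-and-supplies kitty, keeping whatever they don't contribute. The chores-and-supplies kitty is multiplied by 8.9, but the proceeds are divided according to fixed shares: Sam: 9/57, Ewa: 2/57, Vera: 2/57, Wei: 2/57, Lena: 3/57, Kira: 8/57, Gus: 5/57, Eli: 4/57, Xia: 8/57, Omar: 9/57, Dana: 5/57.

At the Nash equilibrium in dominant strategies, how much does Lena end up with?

103.45 dollars

For player j, contributing a unit is worthwhile iff 8.9 × (j's share) ≥ 1, i.e. iff j's share is at least 0.1124.
Sam, Kira, Xia and Omar are above the threshold, contributing 36 each; the remaining 7 contribute 0. Total contributed: 144.
Lena keeps 36 and receives 8.9 × 144 × 3/57 = 67.45 from the chores-and-supplies kitty, for a payoff of 103.45.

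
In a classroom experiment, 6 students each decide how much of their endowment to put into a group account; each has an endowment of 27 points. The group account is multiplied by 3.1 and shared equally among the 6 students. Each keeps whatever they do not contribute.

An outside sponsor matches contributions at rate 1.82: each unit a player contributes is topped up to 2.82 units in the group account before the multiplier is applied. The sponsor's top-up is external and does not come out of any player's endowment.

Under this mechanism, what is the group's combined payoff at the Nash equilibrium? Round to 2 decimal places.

1416.20 points

Under the mechanism each unit contributed yields 3.1 × 2.82 / 6 = 1.4570 back to its contributor per unit of net cost, which exceeds 1, making full contribution the dominant choice for everyone.
At the Nash equilibrium everyone contributes 27. Group total payoff = 3.1 × 2.82 × 162 = 1416.20.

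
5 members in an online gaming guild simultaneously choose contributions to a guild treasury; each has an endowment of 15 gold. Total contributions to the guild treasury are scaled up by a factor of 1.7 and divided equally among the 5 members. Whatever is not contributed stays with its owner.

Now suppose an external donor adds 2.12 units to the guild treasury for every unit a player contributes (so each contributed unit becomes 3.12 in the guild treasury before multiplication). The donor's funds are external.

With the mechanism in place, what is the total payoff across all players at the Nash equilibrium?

397.80 gold

The effective private return per unit is now 1.7 × 3.12 / 5 = 1.0608 > 1, so every player's dominant strategy flips to full contribution.
So the Nash equilibrium is full contribution by all 5; the group earns 1.7 × 3.12 × 75 = 397.80.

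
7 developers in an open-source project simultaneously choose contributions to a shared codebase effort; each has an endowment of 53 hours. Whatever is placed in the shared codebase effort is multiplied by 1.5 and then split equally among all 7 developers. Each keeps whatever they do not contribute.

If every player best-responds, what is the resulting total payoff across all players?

371.00 hours

Each contributed unit returns 1.5/7 = 0.2143 to its contributor — below 1 — so contributing 0 is dominant for every player. At the Nash equilibrium everyone keeps their 53, and the group total is 7 × 53 = 371.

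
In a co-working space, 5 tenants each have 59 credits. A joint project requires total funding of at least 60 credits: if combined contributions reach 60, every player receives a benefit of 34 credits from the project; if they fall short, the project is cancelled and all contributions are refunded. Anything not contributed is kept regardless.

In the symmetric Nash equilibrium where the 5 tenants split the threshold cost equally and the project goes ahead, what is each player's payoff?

81 credits

Equal share of the threshold: 60/5 = 12.
At this profile no one gains by cutting their contribution: any cut drops the total below 60, the project is cancelled, contributions are refunded, and the deviator ends with 59, which is less than 59 − 12 + 34 = 81. Contributing more than 12 just wastes the excess. So contributing exactly 12 is a best response.
Each player's payoff: 59 − 12 + 34 = 81.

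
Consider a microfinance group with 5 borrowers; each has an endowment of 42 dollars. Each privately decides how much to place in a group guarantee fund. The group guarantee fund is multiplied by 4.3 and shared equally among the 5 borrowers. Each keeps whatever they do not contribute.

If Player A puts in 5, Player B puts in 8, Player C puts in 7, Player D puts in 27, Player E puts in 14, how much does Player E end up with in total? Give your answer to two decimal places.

Total contributed: 5 + 8 + 7 + 27 + 14 = 61.
Each receives 4.3 × 61 / 5 = 52.46 from the group guarantee fund.
Player E keeps 42 − 14 = 28, so Player E's payoff is 28 + 52.46 = 80.46.

80.46 dollars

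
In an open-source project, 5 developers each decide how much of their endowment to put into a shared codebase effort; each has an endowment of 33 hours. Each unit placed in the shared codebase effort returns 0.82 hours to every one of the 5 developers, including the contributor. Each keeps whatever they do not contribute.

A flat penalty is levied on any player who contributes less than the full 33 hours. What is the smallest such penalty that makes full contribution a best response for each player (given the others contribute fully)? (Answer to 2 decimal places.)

Given the others contribute fully, the best deviation is to contribute 0 (any partial contribution still incurs the fine and gives up units whose private return 0.82 is below 1).
Deviating from 33 to 0 saves 33 hours but forfeits the deviator's share of the drop in the shared codebase effort: 0.82 × 33 = 27.06.
So the deviation gain is 33 − 27.06 = 5.94, and the fine must be at least 5.94 hours to wipe it out.

5.94 hours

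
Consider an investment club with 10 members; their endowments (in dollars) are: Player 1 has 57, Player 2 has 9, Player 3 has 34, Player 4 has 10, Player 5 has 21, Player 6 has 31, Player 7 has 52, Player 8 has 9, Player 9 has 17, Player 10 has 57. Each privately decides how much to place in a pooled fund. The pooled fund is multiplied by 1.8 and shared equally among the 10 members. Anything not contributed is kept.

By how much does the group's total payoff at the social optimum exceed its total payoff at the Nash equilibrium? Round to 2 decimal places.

The private return per contributed unit is 1.8/10 = 0.1800 < 1 for every player regardless of endowment, so the Nash equilibrium is zero contribution and the group total is Σ E_j = 57 + 9 + 34 + 10 + 21 + 31 + 52 + 9 + 17 + 57 = 297.
Each contributed unit returns 1.800 to the group, so the social optimum is full contribution by everyone: group total = 1.800 × 297 = 534.60.
Efficiency loss = (1.800 − 1) × 297 = 237.60.

237.60 dollars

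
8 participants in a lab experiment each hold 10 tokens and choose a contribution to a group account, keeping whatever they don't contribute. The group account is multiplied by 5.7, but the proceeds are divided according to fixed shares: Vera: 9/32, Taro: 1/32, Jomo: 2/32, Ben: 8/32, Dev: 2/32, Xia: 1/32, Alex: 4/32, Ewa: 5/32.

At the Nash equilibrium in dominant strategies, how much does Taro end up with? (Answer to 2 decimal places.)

13.56 tokens

For player j, contributing a unit is worthwhile iff 5.7 × (j's share) ≥ 1, i.e. iff j's share is at least 0.1754.
Vera and Ben clear that bar, contributing 10 each; the remaining 6 contribute 0. Total contributed: 20.
Taro keeps 10 and receives 5.7 × 20 × 1/32 = 3.56 from the group account, for a payoff of 13.56.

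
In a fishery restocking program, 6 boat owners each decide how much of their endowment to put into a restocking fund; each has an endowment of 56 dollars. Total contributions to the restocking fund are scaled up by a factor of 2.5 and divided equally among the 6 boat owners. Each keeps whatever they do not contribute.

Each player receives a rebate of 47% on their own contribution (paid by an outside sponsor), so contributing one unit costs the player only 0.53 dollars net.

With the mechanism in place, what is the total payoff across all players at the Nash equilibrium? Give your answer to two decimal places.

With the mechanism, a contributed unit returns (2.5/6) / 0.53 = 0.7862 per unit of net cost — still below 1 — so contributing 0 remains dominant for every player.
Everyone keeps their endowment and the group total is 6 × 56 = 336.

336.00 dollars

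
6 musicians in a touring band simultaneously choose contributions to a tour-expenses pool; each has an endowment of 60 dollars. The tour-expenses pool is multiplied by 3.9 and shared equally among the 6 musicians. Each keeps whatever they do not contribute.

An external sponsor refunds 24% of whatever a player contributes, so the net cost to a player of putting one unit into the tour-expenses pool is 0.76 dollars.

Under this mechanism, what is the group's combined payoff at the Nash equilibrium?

The effective private return is (3.9/6) / 0.76 = 0.8553, which is still under 1, so the mechanism doesn't change anyone's dominant strategy: zero contribution.
Everyone keeps their endowment and the group total is 6 × 60 = 360.

360.00 dollars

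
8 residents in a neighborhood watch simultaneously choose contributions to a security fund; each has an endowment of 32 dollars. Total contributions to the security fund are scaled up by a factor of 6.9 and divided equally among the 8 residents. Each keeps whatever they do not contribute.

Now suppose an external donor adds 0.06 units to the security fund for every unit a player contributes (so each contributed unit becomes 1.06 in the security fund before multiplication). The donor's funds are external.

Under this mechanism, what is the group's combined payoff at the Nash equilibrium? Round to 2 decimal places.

256.00 dollars

With the mechanism, a contributed unit returns 6.9 × 1.06 / 8 = 0.9143 per unit of net cost — still below 1 — so contributing 0 remains dominant for every player.
Everyone keeps their endowment and the group total is 8 × 32 = 256.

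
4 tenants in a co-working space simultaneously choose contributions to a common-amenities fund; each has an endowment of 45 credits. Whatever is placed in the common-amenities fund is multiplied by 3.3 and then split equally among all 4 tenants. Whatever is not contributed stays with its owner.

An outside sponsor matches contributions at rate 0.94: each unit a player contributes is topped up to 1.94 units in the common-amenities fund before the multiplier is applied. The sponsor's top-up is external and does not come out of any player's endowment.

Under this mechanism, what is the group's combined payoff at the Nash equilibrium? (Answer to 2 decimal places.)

With the mechanism, a contributed unit returns 3.3 × 1.94 / 4 = 1.6005 per unit of net cost to the contributor — now above 1 — so contributing fully is weakly dominant for every player.
At the Nash equilibrium everyone contributes 45. Group total payoff = 3.3 × 1.94 × 180 = 1152.36.

1152.36 credits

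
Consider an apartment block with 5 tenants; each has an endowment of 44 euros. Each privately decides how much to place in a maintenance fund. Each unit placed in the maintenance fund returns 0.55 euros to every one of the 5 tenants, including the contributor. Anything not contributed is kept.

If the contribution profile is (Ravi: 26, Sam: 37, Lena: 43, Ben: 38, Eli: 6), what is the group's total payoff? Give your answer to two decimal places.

482.50 euros

Total contributed: 26 + 37 + 43 + 38 + 6 = 150; total kept: 5 × 44 − 150 = 70.
The maintenance fund pays out 0.55 × 5 × 150 = 412.50 in aggregate.
Group total = 70 + 412.50 = 482.50.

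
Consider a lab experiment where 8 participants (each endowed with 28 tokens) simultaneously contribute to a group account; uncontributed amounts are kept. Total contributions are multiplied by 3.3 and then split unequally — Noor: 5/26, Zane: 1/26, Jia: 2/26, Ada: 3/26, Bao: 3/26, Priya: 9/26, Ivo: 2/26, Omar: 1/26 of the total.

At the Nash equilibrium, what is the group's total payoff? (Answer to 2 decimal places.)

288.40 tokens

Player j's private return per contributed unit is 3.3 × (j's share). Contributing is weakly dominant for j when that share is at least 1/3.3 = 0.3030, and contributing 0 is dominant otherwise.
The only share above 0.3030 is Priya's 9/26, contributing 28; the remaining 7 contribute 0. Total contributed: 28.
The group account pays out 3.3 × 28 = 92.40 in total (split across the unequal shares, but the aggregate is all that matters for the group sum).
The 7 free-riders keep 28 each, adding 196. Group total = 196 + 92.40 = 288.40.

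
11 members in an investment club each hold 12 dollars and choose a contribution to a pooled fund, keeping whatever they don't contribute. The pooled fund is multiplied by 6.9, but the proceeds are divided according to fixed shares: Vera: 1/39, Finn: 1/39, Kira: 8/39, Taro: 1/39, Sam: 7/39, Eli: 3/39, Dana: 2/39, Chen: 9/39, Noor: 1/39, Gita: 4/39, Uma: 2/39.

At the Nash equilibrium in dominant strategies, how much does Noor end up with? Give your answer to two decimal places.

18.37 dollars

A player with share s gets back 6.9·s per unit contributed, so full contribution is dominant for anyone with s > 1/6.9 = 0.1449 and zero contribution is dominant for anyone below.
Kira, Sam and Chen clear that bar, contributing 12 each; the remaining 8 contribute 0. Total contributed: 36.
Noor keeps 12 and receives 6.9 × 36 × 1/39 = 6.37 from the pooled fund, for a payoff of 18.37.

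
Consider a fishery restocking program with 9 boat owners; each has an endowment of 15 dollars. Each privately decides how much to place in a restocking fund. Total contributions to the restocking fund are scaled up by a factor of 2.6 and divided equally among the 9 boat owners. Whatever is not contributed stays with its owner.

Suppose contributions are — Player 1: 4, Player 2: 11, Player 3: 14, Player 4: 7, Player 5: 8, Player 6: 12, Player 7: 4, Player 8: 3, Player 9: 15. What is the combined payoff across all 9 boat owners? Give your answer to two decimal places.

Total contributed: 4 + 11 + 14 + 7 + 8 + 12 + 4 + 3 + 15 = 78; total kept: 9 × 15 − 78 = 57.
The restocking fund pays out 2.6 × 78 = 202.80 in aggregate.
Group total = 57 + 202.80 = 259.80.

259.80 dollars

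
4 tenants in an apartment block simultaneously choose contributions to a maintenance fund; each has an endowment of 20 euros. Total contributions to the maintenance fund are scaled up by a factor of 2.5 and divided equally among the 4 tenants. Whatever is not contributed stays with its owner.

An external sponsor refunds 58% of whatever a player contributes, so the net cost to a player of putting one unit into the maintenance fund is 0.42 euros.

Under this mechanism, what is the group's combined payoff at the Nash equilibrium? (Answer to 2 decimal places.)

Under the mechanism each unit contributed yields (2.5/4) / 0.42 = 1.4881 back to its contributor per unit of net cost, which exceeds 1, making full contribution the dominant choice for everyone.
So the Nash equilibrium is full contribution by all 4; the group earns 4 × (20 × 0.58 + 2.5 × 20) = 246.40.

246.40 euros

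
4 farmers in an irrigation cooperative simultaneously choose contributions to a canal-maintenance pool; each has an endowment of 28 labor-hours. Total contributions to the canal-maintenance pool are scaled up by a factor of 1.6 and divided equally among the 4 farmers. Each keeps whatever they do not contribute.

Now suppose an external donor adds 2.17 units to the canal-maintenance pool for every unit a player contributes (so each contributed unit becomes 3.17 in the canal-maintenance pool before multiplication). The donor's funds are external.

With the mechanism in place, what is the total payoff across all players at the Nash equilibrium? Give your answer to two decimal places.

568.06 labor-hours

With the mechanism, a contributed unit returns 1.6 × 3.17 / 4 = 1.2680 per unit of net cost to the contributor — now above 1 — so contributing fully is weakly dominant for every player.
At the Nash equilibrium everyone contributes 28. Group total payoff = 1.6 × 3.17 × 112 = 568.06.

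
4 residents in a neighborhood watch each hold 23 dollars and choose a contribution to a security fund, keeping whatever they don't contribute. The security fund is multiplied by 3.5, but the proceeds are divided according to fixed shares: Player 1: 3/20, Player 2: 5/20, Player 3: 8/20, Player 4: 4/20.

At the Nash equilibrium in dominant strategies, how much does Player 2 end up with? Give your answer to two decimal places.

A player with share s gets back 3.5·s per unit contributed, so full contribution is dominant for anyone with s > 1/3.5 = 0.2857 and zero contribution is dominant for anyone below.
Only Player 3 (8/20) clears that bar, contributing 23; the remaining 3 contribute 0. Total contributed: 23.
Player 2 keeps 23 and receives 3.5 × 23 × 5/20 = 20.13 from the security fund, for a payoff of 43.13.

43.13 dollars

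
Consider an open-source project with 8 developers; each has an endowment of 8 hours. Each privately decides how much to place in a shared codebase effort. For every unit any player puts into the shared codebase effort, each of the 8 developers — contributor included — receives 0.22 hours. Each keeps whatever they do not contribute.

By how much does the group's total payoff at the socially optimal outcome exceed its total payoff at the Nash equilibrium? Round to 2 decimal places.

The private return per contributed unit is 0.22 < 1, so contributing 0 is dominant for every player. At the Nash equilibrium everyone keeps their 8, and the group total is 8 × 8 = 64.
Each contributed unit returns 1.760 to the group as a whole (0.22 to each of 8 players), which exceeds 1, so the social optimum is full contribution: group total = 1.760 × 64 = 112.64.
Efficiency loss = 112.64 − 64 = 48.64.

48.64 hours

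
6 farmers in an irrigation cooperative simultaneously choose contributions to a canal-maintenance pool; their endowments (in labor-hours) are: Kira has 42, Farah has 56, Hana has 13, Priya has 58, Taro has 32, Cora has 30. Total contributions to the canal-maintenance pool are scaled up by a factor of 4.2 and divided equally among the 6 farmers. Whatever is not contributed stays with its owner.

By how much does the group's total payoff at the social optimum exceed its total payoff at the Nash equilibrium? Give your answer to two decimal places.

The private return per contributed unit is 4.2/6 = 0.7000 < 1 for every player regardless of endowment, so the Nash equilibrium is zero contribution and the group total is Σ E_j = 42 + 56 + 13 + 58 + 32 + 30 = 231.
Each contributed unit returns 4.200 to the group, so the social optimum is full contribution by everyone: group total = 4.200 × 231 = 970.20.
Efficiency loss = (4.200 − 1) × 231 = 739.20.

739.20 labor-hours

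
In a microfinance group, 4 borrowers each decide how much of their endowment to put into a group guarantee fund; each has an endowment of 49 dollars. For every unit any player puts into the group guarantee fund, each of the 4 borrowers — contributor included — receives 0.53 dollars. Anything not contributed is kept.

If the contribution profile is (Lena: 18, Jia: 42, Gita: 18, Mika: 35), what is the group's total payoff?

Total contributed: 18 + 42 + 18 + 35 = 113; total kept: 4 × 49 − 113 = 83.
The group guarantee fund pays out 0.53 × 4 × 113 = 239.56 in aggregate.
Group total = 83 + 239.56 = 322.56.

322.56 dollars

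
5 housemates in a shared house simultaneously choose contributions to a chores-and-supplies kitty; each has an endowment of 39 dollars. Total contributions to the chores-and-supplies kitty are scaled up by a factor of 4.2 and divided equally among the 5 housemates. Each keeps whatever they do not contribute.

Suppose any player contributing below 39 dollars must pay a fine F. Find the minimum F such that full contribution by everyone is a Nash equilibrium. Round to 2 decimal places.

Given the others contribute fully, the best deviation is to contribute 0 (any partial contribution still incurs the fine and gives up units whose private return 0.8400 is below 1).
Deviating from 39 to 0 saves 39 dollars but forfeits the deviator's share of the drop in the chores-and-supplies kitty: 4.2/5 × 39 = 32.76.
So the deviation gain is 39 − 32.76 = 6.24, and the fine must be at least 6.24 dollars to wipe it out.

6.24 dollars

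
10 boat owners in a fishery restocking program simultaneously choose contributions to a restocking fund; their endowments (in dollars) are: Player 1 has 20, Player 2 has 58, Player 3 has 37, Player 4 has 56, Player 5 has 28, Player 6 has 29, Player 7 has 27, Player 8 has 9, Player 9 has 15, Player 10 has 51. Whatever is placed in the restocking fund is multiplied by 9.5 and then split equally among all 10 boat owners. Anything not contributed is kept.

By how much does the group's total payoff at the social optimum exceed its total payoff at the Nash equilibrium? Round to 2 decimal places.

The private return per contributed unit is 9.5/10 = 0.9500 < 1 for every player regardless of endowment, so the Nash equilibrium is zero contribution and the group total is Σ E_j = 20 + 58 + 37 + 56 + 28 + 29 + 27 + 9 + 15 + 51 = 330.
Each contributed unit returns 9.500 to the group, so the social optimum is full contribution by everyone: group total = 9.500 × 330 = 3135.00.
Efficiency loss = (9.500 − 1) × 330 = 2805.00.

2805.00 dollars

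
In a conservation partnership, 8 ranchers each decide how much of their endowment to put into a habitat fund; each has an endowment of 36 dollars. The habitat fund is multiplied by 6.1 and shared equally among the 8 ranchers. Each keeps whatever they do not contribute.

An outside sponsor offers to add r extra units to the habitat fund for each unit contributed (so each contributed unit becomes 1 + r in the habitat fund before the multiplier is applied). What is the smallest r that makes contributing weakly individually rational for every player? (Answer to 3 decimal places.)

0.311

With matching at rate r, one contributed unit becomes (1 + r) in the habitat fund and returns 6.1 × (1 + r) / 8 to the contributor.
Setting this equal to 1: 1 + r = 8/6.1 = 1.3115.
So the minimum matching rate is r = 1.3115 − 1 = 0.311.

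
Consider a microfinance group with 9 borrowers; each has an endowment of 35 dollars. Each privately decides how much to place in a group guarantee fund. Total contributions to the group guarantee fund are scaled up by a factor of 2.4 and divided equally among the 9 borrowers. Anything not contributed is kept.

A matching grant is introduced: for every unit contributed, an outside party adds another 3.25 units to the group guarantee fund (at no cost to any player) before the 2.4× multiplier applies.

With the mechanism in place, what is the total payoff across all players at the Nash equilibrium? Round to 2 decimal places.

3213.00 dollars

The effective private return per unit is now 2.4 × 4.25 / 9 = 1.1333 > 1, so every player's dominant strategy flips to full contribution.
So the Nash equilibrium is full contribution by all 9; the group earns 2.4 × 4.25 × 315 = 3213.00.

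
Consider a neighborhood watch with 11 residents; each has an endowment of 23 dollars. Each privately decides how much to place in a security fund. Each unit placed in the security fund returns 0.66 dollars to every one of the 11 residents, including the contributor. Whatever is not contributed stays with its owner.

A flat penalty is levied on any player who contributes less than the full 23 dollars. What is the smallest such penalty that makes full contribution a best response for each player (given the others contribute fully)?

7.82 dollars

Given the others contribute fully, the best deviation is to contribute 0 (any partial contribution still incurs the fine and gives up units whose private return 0.66 is below 1).
Deviating from 23 to 0 saves 23 dollars but forfeits the deviator's share of the drop in the security fund: 0.66 × 23 = 15.18.
So the deviation gain is 23 − 15.18 = 7.82, and the fine must be at least 7.82 dollars to wipe it out.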